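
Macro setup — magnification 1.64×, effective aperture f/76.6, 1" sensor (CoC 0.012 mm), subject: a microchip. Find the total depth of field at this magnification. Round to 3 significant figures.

At magnification m, DoF ≈ 2·N_eff·c/m² = 2 × 76.6 × 0.012 / 1.64² = 1.838 / 2.69 ≈ 0.684 mm.

0.684 mm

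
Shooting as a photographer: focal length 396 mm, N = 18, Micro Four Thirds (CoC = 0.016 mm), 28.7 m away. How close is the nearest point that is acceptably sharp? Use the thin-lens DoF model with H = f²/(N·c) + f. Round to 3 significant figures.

Hyperfocal distance H = f²/(N·c) + f = 396²/(18 × 0.016) + 396 = 156816/0.288 + 396 ≈ 544896.0 mm ≈ 544.9 m.
Near limit Dn = s·(H − f)/(H + s − 2f) = 28700 × (544896.0 − 396) / (544896.0 + 28700 − 2 × 396) = 28700 × 544500.0 / 572804.0 ≈ 27282 mm ≈ 27.3 m.

27.3 m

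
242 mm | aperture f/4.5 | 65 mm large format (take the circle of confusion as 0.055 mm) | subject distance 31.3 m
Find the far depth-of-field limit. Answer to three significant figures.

Hyperfocal distance H = f²/(N·c) + f = 242²/(4.5 × 0.055) + 242 = 58564/0.2475 + 242 ≈ 236864.2 mm ≈ 236.9 m.
Far limit Df = s·(H − f)/(H − s) = 31300 × (236864.2 − 242) / (236864.2 − 31300) = 31300 × 236622.2 / 205564.2 ≈ 36029 mm ≈ 36.0 m.

36.0 m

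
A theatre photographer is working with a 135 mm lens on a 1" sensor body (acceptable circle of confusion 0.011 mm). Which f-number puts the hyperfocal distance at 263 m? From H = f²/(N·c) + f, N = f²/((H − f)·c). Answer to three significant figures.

Rearrange H = f²/(N·c) + f for N: N = f² / ((H − f)·c).
N = 135² / ((263000 − 135) × 0.011) = 18225 / 2892 ≈ 6.30.

f/6.30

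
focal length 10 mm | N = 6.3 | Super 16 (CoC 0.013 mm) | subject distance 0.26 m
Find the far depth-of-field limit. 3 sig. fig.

Hyperfocal distance H = f²/(N·c) + f = 10²/(6.3 × 0.013) + 10 = 100/0.0819 + 10 ≈ 1231.0 mm ≈ 1.231 m.
Far limit Df = s·(H − f)/(H − s) = 260 × (1231.0 − 10) / (1231.0 − 260) = 260 × 1221.0 / 971.0 ≈ 326.94 mm.

327 mm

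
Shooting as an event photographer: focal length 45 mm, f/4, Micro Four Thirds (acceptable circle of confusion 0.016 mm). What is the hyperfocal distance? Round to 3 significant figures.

31.7 m

Hyperfocal distance H = f²/(N·c) + f = 45²/(4 × 0.016) + 45 = 2025/0.064 + 45 ≈ 31685.6 mm ≈ 31.7 m.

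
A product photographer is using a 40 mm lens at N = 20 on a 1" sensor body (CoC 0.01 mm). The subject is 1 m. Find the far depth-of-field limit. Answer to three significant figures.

1.14 m

Hyperfocal distance H = f²/(N·c) + f = 40²/(20 × 0.01) + 40 = 1600/0.2 + 40 ≈ 8040.0 mm ≈ 8.040 m.
Far limit Df = s·(H − f)/(H − s) = 1000 × (8040.0 − 40) / (8040.0 − 1000) = 1000 × 8000.0 / 7040.0 ≈ 1136.4 mm ≈ 1.14 m.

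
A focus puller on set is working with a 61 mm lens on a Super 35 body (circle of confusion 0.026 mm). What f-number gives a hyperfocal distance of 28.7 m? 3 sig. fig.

f/5

Rearrange H = f²/(N·c) + f for N: N = f² / ((H − f)·c).
N = 61² / ((28700 − 61) × 0.026) = 3721 / 744.6 ≈ 5.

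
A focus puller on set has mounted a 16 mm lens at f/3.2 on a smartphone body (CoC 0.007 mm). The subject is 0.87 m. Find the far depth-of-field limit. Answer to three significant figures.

0.940 m

Hyperfocal distance H = f²/(N·c) + f = 16²/(3.2 × 0.007) + 16 = 256/0.0224 + 16 ≈ 11444.6 mm ≈ 11.44 m.
Far limit Df = s·(H − f)/(H − s) = 870 × (11444.6 − 16) / (11444.6 − 870) = 870 × 11428.6 / 10574.6 ≈ 940.26 mm ≈ 0.940 m.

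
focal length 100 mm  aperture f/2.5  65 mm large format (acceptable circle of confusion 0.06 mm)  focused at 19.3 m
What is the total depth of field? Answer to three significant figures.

12.1 m

Hyperfocal distance H = f²/(N·c) + f = 100²/(2.5 × 0.06) + 100 = 10000/0.15 + 100 ≈ 66766.7 mm ≈ 66.77 m.
Near limit Dn = s·(H − f)/(H + s − 2f) = 19300 × (66766.7 − 100) / (66766.7 + 19300 − 2 × 100) = 19300 × 66666.7 / 85866.7 ≈ 14984 mm.
Far limit Df = s·(H − f)/(H − s) = 19300 × (66766.7 − 100) / (66766.7 − 19300) = 19300 × 66666.7 / 47466.7 ≈ 27107 mm.
Depth of field = Df − Dn = 27107 − 14984 ≈ 12123 mm ≈ 12.1 m.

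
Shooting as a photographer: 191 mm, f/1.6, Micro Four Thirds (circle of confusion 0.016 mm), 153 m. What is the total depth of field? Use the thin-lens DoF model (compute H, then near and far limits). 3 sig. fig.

Hyperfocal distance H = f²/(N·c) + f = 191²/(1.6 × 0.016) + 191 = 36481/0.0256 + 191 ≈ 1425230.1 mm ≈ 1425 m.
Near limit Dn = s·(H − f)/(H + s − 2f) = 153000 × (1425230.1 − 191) / (1425230.1 + 153000 − 2 × 191) = 153000 × 1425039.1 / 1577848.1 ≈ 138182 mm.
Far limit Df = s·(H − f)/(H − s) = 153000 × (1425230.1 − 191) / (1425230.1 − 153000) = 153000 × 1425039.1 / 1272230.1 ≈ 171377 mm.
Depth of field = Df − Dn = 171377 − 138182 ≈ 33195 mm ≈ 33.2 m.

33.2 m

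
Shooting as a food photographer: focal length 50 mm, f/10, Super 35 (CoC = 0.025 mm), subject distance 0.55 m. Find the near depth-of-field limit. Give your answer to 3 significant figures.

Hyperfocal distance H = f²/(N·c) + f = 50²/(10 × 0.025) + 50 = 2500/0.25 + 50 ≈ 10050.0 mm ≈ 10.05 m.
Near limit Dn = s·(H − f)/(H + s − 2f) = 550 × (10050.0 − 50) / (10050.0 + 550 − 2 × 50) = 550 × 10000.0 / 10500.0 ≈ 523.81 mm ≈ 0.524 m.

0.524 m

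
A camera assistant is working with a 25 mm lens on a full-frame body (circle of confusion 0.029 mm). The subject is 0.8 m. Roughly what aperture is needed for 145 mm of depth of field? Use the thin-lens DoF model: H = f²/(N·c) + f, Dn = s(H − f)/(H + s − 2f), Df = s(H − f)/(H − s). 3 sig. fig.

f/2.50

Write h = H − f = f²/(N·c). The thin-lens limits are Dn = s·h/(h + (s−f)) and Df = s·h/(h − (s−f)), so DoF = Df − Dn = 2·s·(s−f)·h / (h² − (s−f)²).
That is a quadratic in h: DoF·h² − 2·s·(s−f)·h − DoF·(s−f)² = 0 ⇒ h = (s−f)·(s + √(s² + DoF²)) / DoF = 775 × (800 + √(800² + 145²)) / 145 = 775 × (800 + 813.034) / 145 ≈ 8621.4 mm.
Then N = f²/(c·h) = 25² / (0.029 × 8621.4) = 625 / 250.02 ≈ 2.50.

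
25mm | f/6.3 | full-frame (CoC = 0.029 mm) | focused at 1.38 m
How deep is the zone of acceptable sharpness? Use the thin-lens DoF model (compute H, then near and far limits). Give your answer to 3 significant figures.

1.30 m

Hyperfocal distance H = f²/(N·c) + f = 25²/(6.3 × 0.029) + 25 = 625/0.1827 + 25 ≈ 3445.9 mm ≈ 3.446 m.
Near limit Dn = s·(H − f)/(H + s − 2f) = 1380 × (3445.9 − 25) / (3445.9 + 1380 − 2 × 25) = 1380 × 3420.9 / 4775.9 ≈ 988.5 mm.
Far limit Df = s·(H − f)/(H − s) = 1380 × (3445.9 − 25) / (3445.9 − 1380) = 1380 × 3420.9 / 2065.9 ≈ 2285.1 mm.
Depth of field = Df − Dn = 2285.1 − 988.5 ≈ 1296.6 mm ≈ 1.30 m.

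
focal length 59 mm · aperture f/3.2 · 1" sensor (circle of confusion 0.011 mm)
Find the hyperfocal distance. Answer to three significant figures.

Hyperfocal distance H = f²/(N·c) + f = 59²/(3.2 × 0.011) + 59 = 3481/0.0352 + 59 ≈ 98951.0 mm ≈ 99.0 m.

99.0 m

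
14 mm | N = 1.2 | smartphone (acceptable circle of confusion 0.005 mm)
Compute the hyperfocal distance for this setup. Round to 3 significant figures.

Hyperfocal distance H = f²/(N·c) + f = 14²/(1.2 × 0.005) + 14 = 196/0.006 + 14 ≈ 32680.7 mm ≈ 32.7 m.

32.7 m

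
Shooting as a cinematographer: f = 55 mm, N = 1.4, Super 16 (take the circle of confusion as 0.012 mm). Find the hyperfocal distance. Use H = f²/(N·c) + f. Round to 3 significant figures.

180 m

Hyperfocal distance H = f²/(N·c) + f = 55²/(1.4 × 0.012) + 55 = 3025/0.0168 + 55 ≈ 180114.5 mm ≈ 180 m.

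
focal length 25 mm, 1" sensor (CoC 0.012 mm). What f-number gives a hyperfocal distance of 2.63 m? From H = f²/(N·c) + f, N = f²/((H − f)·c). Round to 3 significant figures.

Rearrange H = f²/(N·c) + f for N: N = f² / ((H − f)·c).
N = 25² / ((2630 − 25) × 0.012) = 625 / 31.26 ≈ 20.

f/20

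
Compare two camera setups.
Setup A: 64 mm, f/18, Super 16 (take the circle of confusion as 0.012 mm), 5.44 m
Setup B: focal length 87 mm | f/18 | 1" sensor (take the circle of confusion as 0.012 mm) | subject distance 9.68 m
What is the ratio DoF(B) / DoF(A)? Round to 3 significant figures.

1.71

Setup A: H = 64²/(18×0.012) + 64 ≈ 19027.0 mm; DoF = Df − Dn = 7592.5 − 4238.4 ≈ 3354.1 mm.
Setup B: H = 87²/(18×0.012) + 87 ≈ 35128.7 mm; DoF = Df − Dn = 13328.9 − 7599.5 ≈ 5729.4 mm.
Ratio = 5729.4 / 3354.1 ≈ 1.71.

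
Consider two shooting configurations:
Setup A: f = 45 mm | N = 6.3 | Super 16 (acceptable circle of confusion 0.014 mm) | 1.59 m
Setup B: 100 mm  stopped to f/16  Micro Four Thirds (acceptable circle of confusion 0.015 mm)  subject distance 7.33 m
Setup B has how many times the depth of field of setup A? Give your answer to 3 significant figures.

Setup A: H = 45²/(6.3×0.014) + 45 ≈ 23004.2 mm; DoF = Df − Dn = 1704.72 − 1489.75 ≈ 214.97 mm.
Setup B: H = 100²/(16×0.015) + 100 ≈ 41766.7 mm; DoF = Df − Dn = 8868.9 − 6246.2 ≈ 2622.7 mm.
Ratio = 2622.7 / 214.97 ≈ 12.2.

12.2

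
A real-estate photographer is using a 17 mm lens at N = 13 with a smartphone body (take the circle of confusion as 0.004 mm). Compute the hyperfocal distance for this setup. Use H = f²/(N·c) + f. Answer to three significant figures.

5.57 m

Hyperfocal distance H = f²/(N·c) + f = 17²/(13 × 0.004) + 17 = 289/0.052 + 17 ≈ 5574.7 mm ≈ 5.57 m.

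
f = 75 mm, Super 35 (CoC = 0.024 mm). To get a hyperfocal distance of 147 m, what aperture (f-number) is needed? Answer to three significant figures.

Rearrange H = f²/(N·c) + f for N: N = f² / ((H − f)·c).
N = 75² / ((147000 − 75) × 0.024) = 5625 / 3526 ≈ 1.60.

f/1.60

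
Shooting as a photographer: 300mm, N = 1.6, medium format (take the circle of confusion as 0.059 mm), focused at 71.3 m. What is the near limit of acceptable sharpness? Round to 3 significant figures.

66.4 m

Hyperfocal distance H = f²/(N·c) + f = 300²/(1.6 × 0.059) + 300 = 90000/0.0944 + 300 ≈ 953689.8 mm ≈ 953.7 m.
Near limit Dn = s·(H − f)/(H + s − 2f) = 71300 × (953689.8 − 300) / (953689.8 + 71300 − 2 × 300) = 71300 × 953389.8 / 1024389.8 ≈ 66358 mm ≈ 66.4 m.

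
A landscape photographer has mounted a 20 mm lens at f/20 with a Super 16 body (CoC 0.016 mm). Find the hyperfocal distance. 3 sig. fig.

1.27 m

Hyperfocal distance H = f²/(N·c) + f = 20²/(20 × 0.016) + 20 = 400/0.32 + 20 ≈ 1270.0 mm ≈ 1.27 m.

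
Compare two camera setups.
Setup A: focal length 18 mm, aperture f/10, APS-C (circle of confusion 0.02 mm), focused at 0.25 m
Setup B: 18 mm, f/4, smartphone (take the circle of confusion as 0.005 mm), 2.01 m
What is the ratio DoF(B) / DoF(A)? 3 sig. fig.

Setup A: H = 18²/(10×0.02) + 18 ≈ 1638.0 mm; DoF = Df − Dn = 291.787 − 218.683 ≈ 73.104 mm.
Setup B: H = 18²/(4×0.005) + 18 ≈ 16218.0 mm; DoF = Df − Dn = 2291.81 − 1789.91 ≈ 501.90 mm.
Ratio = 501.90 / 73.104 ≈ 6.87.

6.87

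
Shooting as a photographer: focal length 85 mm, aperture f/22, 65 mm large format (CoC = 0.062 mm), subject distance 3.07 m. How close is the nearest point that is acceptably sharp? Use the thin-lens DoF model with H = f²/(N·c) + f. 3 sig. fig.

Hyperfocal distance H = f²/(N·c) + f = 85²/(22 × 0.062) + 85 = 7225/1.364 + 85 ≈ 5381.9 mm ≈ 5.382 m.
Near limit Dn = s·(H − f)/(H + s − 2f) = 3070 × (5381.9 − 85) / (5381.9 + 3070 − 2 × 85) = 3070 × 5296.9 / 8281.9 ≈ 1963.5 mm ≈ 1.96 m.

1.96 m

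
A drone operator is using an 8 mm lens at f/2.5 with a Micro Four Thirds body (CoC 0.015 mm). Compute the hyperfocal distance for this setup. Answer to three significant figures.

Hyperfocal distance H = f²/(N·c) + f = 8²/(2.5 × 0.015) + 8 = 64/0.0375 + 8 ≈ 1714.7 mm ≈ 1.71 m.

1.71 m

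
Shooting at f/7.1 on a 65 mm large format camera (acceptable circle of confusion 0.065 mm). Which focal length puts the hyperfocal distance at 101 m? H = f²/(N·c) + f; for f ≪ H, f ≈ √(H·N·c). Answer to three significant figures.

From H = f²/(N·c) + f, with f ≪ H: f ≈ √(H·N·c) = √(101000 × 7.1 × 0.065) = √46612 ≈ 215.9 mm.
The +f correction barely moves this — solving exactly, f² + N·c·f − N·c·H = 0 ⇒ f = (−N·c + √((N·c)² + 4·N·c·H))/2 = (−0.4615 + √186446)/2 ≈ 215.67 mm, so f ≈ 216 mm.

216 mm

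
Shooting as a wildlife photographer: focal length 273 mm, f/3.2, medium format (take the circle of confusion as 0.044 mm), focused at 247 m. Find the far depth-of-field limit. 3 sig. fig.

463 m

Hyperfocal distance H = f²/(N·c) + f = 273²/(3.2 × 0.044) + 273 = 74529/0.1408 + 273 ≈ 529598.3 mm ≈ 529.6 m.
Far limit Df = s·(H − f)/(H − s) = 247000 × (529598.3 − 273) / (529598.3 − 247000) = 247000 × 529325.3 / 282598.3 ≈ 462647 mm ≈ 463 m.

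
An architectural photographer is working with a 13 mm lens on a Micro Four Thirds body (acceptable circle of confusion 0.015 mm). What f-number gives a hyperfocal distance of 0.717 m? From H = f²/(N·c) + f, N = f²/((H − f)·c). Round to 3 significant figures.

Rearrange H = f²/(N·c) + f for N: N = f² / ((H − f)·c).
N = 13² / ((717 − 13) × 0.015) = 169 / 10.56 ≈ 16.

f/16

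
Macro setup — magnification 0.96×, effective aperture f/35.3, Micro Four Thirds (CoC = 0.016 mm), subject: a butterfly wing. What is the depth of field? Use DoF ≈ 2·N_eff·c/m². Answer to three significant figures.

At magnification m, DoF ≈ 2·N_eff·c/m² = 2 × 35.3 × 0.016 / 0.96² = 1.13 / 0.9216 ≈ 1.23 mm.

1.23 mm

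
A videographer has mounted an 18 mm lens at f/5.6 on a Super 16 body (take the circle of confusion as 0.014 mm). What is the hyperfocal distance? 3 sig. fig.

Hyperfocal distance H = f²/(N·c) + f = 18²/(5.6 × 0.014) + 18 = 324/0.0784 + 18 ≈ 4150.7 mm ≈ 4.15 m.

4.15 m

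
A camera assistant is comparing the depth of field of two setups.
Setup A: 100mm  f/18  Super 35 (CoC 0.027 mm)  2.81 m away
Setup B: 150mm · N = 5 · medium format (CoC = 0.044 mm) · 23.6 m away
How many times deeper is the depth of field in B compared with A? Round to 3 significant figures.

15.2

Setup A: H = 100²/(18×0.027) + 100 ≈ 20676.1 mm; DoF = Df − Dn = 3236.23 − 2482.98 ≈ 753.25 mm.
Setup B: H = 150²/(5×0.044) + 150 ≈ 102422.7 mm; DoF = Df − Dn = 30621 − 19198 ≈ 11423 mm.
Ratio = 11423 / 753.25 ≈ 15.2.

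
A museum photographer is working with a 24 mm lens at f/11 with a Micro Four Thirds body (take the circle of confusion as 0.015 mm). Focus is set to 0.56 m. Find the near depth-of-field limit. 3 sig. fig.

Hyperfocal distance H = f²/(N·c) + f = 24²/(11 × 0.015) + 24 = 576/0.165 + 24 ≈ 3514.9 mm ≈ 3.515 m.
Near limit Dn = s·(H − f)/(H + s − 2f) = 560 × (3514.9 − 24) / (3514.9 + 560 − 2 × 24) = 560 × 3490.9 / 4026.9 ≈ 485.46 mm.

485 mm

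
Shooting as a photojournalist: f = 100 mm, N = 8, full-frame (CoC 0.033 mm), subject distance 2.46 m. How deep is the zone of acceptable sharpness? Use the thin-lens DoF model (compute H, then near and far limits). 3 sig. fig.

308 mm

Hyperfocal distance H = f²/(N·c) + f = 100²/(8 × 0.033) + 100 = 10000/0.264 + 100 ≈ 37978.8 mm ≈ 37.98 m.
Near limit Dn = s·(H − f)/(H + s − 2f) = 2460 × (37978.8 − 100) / (37978.8 + 2460 − 2 × 100) = 2460 × 37878.8 / 40238.8 ≈ 2315.72 mm.
Far limit Df = s·(H − f)/(H − s) = 2460 × (37978.8 − 100) / (37978.8 − 2460) = 2460 × 37878.8 / 35518.8 ≈ 2623.45 mm.
Depth of field = Df − Dn = 2623.45 − 2315.72 ≈ 307.73 mm.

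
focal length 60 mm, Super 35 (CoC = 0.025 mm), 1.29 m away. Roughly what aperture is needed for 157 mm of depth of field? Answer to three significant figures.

f/7.10

Write h = H − f = f²/(N·c). The thin-lens limits are Dn = s·h/(h + (s−f)) and Df = s·h/(h − (s−f)), so DoF = Df − Dn = 2·s·(s−f)·h / (h² − (s−f)²).
That is a quadratic in h: DoF·h² − 2·s·(s−f)·h − DoF·(s−f)² = 0 ⇒ h = (s−f)·(s + √(s² + DoF²)) / DoF = 1230 × (1290 + √(1290² + 157²)) / 157 = 1230 × (1290 + 1299.52) / 157 ≈ 20287 mm.
Then N = f²/(c·h) = 60² / (0.025 × 20287) = 3600 / 507.18 ≈ 7.10.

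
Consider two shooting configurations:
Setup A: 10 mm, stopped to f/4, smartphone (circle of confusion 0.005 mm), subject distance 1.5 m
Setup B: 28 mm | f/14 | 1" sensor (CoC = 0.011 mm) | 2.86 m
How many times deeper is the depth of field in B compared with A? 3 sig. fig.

4.70

Setup A: H = 10²/(4×0.005) + 10 ≈ 5010.0 mm; DoF = Df − Dn = 2136.75 − 1155.62 ≈ 981.13 mm.
Setup B: H = 28²/(14×0.011) + 28 ≈ 5118.9 mm; DoF = Df − Dn = 6445.6 − 1837.7 ≈ 4607.9 mm.
Ratio = 4607.9 / 981.13 ≈ 4.70.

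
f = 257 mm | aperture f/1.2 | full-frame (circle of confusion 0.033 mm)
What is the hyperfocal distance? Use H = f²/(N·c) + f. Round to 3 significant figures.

1670 m

Hyperfocal distance H = f²/(N·c) + f = 257²/(1.2 × 0.033) + 257 = 66049/0.0396 + 257 ≈ 1668161.0 mm ≈ 1670 m.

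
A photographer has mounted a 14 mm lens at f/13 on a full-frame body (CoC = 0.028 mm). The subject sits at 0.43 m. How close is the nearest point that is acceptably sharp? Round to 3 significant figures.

243 mm

Hyperfocal distance H = f²/(N·c) + f = 14²/(13 × 0.028) + 14 = 196/0.364 + 14 ≈ 552.5 mm ≈ 0.552 m.
Near limit Dn = s·(H − f)/(H + s − 2f) = 430 × (552.5 − 14) / (552.5 + 430 − 2 × 14) = 430 × 538.5 / 954.5 ≈ 242.59 mm.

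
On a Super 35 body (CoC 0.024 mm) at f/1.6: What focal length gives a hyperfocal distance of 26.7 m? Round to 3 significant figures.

32.0 mm

From H = f²/(N·c) + f, with f ≪ H: f ≈ √(H·N·c) = √(26700 × 1.6 × 0.024) = √1025.3 ≈ 32.02 mm.
The +f correction barely moves this — solving exactly, f² + N·c·f − N·c·H = 0 ⇒ f = (−N·c + √((N·c)² + 4·N·c·H))/2 = (−0.0384 + √4101.1)/2 ≈ 32.001 mm, so f ≈ 32.0 mm.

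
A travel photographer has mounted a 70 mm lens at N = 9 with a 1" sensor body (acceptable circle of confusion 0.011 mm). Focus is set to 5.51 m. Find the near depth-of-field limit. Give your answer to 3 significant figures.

4.96 m

Hyperfocal distance H = f²/(N·c) + f = 70²/(9 × 0.011) + 70 = 4900/0.099 + 70 ≈ 49564.9 mm ≈ 49.56 m.
Near limit Dn = s·(H − f)/(H + s − 2f) = 5510 × (49564.9 − 70) / (49564.9 + 5510 − 2 × 70) = 5510 × 49494.9 / 54934.9 ≈ 4964.4 mm ≈ 4.96 m.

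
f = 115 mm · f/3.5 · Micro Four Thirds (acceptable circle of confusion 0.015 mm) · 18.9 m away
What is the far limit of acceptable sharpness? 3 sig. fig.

Hyperfocal distance H = f²/(N·c) + f = 115²/(3.5 × 0.015) + 115 = 13225/0.0525 + 115 ≈ 252019.8 mm ≈ 252.0 m.
Far limit Df = s·(H − f)/(H − s) = 18900 × (252019.8 − 115) / (252019.8 − 18900) = 18900 × 251904.8 / 233119.8 ≈ 20423 mm ≈ 20.4 m.

20.4 m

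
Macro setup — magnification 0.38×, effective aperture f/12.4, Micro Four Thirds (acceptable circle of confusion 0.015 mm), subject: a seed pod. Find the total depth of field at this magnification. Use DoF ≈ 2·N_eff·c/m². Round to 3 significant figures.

2.58 mm

At magnification m, DoF ≈ 2·N_eff·c/m² = 2 × 12.4 × 0.015 / 0.38² = 0.372 / 0.1444 ≈ 2.58 mm.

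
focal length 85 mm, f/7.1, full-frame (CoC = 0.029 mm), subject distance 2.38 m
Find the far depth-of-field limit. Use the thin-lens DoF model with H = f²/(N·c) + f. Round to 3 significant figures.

2.55 m

Hyperfocal distance H = f²/(N·c) + f = 85²/(7.1 × 0.029) + 85 = 7225/0.2059 + 85 ≈ 35174.8 mm ≈ 35.17 m.
Far limit Df = s·(H − f)/(H − s) = 2380 × (35174.8 − 85) / (35174.8 − 2380) = 2380 × 35089.8 / 32794.8 ≈ 2546.6 mm ≈ 2.55 m.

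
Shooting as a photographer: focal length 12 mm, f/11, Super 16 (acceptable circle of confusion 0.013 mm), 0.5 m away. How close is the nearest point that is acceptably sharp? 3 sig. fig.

Hyperfocal distance H = f²/(N·c) + f = 12²/(11 × 0.013) + 12 = 144/0.143 + 12 ≈ 1019.0 mm ≈ 1.019 m.
Near limit Dn = s·(H − f)/(H + s − 2f) = 500 × (1019.0 − 12) / (1019.0 + 500 − 2 × 12) = 500 × 1007.0 / 1495.0 ≈ 336.79 mm.

337 mm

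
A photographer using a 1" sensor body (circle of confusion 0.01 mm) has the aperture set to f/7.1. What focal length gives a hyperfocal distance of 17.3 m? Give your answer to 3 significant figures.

From H = f²/(N·c) + f, with f ≪ H: f ≈ √(H·N·c) = √(17300 × 7.1 × 0.01) = √1228.3 ≈ 35.05 mm.
Exact: f² + N·c·f − N·c·H = 0 ⇒ f = (−N·c + √((N·c)² + 4·N·c·H))/2 = (−0.071 + √4913.2)/2 ≈ 35.012 mm ≈ 35.0 mm.

35.0 mm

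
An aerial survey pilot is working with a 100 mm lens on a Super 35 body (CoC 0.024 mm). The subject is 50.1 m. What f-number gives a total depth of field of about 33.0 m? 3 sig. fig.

f/2.50

Write h = H − f = f²/(N·c). The thin-lens limits are Dn = s·h/(h + (s−f)) and Df = s·h/(h − (s−f)), so DoF = Df − Dn = 2·s·(s−f)·h / (h² − (s−f)²).
That is a quadratic in h: DoF·h² − 2·s·(s−f)·h − DoF·(s−f)² = 0 ⇒ h = (s−f)·(s + √(s² + DoF²)) / DoF = 50000 × (50100 + √(50100² + 33000²)) / 33000 = 50000 × (50100 + 59991.7) / 33000 ≈ 166806 mm.
Then N = f²/(c·h) = 100² / (0.024 × 166806) = 10000 / 4003.3 ≈ 2.50.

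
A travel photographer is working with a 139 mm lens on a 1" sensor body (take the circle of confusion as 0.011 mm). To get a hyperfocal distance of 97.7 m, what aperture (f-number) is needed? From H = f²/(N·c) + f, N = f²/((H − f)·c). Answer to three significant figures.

f/18

Rearrange H = f²/(N·c) + f for N: N = f² / ((H − f)·c).
N = 139² / ((97700 − 139) × 0.011) = 19321 / 1073 ≈ 18.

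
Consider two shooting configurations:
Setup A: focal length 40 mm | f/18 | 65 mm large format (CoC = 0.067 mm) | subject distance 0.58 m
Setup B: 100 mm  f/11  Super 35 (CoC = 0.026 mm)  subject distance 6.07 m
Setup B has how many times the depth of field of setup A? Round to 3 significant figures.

Setup A: H = 40²/(18×0.067) + 40 ≈ 1366.7 mm; DoF = Df − Dn = 978.12 − 412.22 ≈ 565.90 mm.
Setup B: H = 100²/(11×0.026) + 100 ≈ 35065.0 mm; DoF = Df − Dn = 7319.8 − 5184.7 ≈ 2135.1 mm.
Ratio = 2135.1 / 565.90 ≈ 3.77.

3.77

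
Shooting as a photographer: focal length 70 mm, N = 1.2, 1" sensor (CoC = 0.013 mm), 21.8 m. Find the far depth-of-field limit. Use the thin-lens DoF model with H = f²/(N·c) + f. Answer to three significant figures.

23.4 m

Hyperfocal distance H = f²/(N·c) + f = 70²/(1.2 × 0.013) + 70 = 4900/0.0156 + 70 ≈ 314172.6 mm ≈ 314.2 m.
Far limit Df = s·(H − f)/(H − s) = 21800 × (314172.6 − 70) / (314172.6 − 21800) = 21800 × 314102.6 / 292372.6 ≈ 23420 mm ≈ 23.4 m.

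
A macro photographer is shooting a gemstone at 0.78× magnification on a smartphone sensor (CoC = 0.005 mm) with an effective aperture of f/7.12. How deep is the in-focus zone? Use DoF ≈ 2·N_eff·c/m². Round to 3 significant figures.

At magnification m, DoF ≈ 2·N_eff·c/m² = 2 × 7.12 × 0.005 / 0.78² = 0.0712 / 0.6084 ≈ 0.117 mm.

0.117 mm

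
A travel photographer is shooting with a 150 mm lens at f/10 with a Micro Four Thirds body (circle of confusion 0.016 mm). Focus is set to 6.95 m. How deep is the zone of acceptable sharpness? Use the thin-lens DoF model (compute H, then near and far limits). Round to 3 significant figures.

0.674 m

Hyperfocal distance H = f²/(N·c) + f = 150²/(10 × 0.016) + 150 = 22500/0.16 + 150 ≈ 140775.0 mm ≈ 140.8 m.
Near limit Dn = s·(H − f)/(H + s − 2f) = 6950 × (140775.0 − 150) / (140775.0 + 6950 − 2 × 150) = 6950 × 140625.0 / 147425.0 ≈ 6629.43 mm.
Far limit Df = s·(H − f)/(H − s) = 6950 × (140775.0 − 150) / (140775.0 − 6950) = 6950 × 140625.0 / 133825.0 ≈ 7303.15 mm.
Depth of field = Df − Dn = 7303.15 − 6629.43 ≈ 673.72 mm ≈ 0.674 m.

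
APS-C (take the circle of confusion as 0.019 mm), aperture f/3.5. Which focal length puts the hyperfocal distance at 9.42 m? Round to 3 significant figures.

25.0 mm

From H = f²/(N·c) + f, with f ≪ H: f ≈ √(H·N·c) = √(9420 × 3.5 × 0.019) = √626.43 ≈ 25.03 mm.
The +f correction barely moves this — solving exactly, f² + N·c·f − N·c·H = 0 ⇒ f = (−N·c + √((N·c)² + 4·N·c·H))/2 = (−0.0665 + √2505.7)/2 ≈ 24.995 mm, so f ≈ 25.0 mm.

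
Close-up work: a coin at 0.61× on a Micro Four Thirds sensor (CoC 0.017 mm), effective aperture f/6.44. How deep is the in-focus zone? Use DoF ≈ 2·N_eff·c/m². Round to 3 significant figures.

0.588 mm

At magnification m, DoF ≈ 2·N_eff·c/m² = 2 × 6.44 × 0.017 / 0.61² = 0.219 / 0.3721 ≈ 0.588 mm.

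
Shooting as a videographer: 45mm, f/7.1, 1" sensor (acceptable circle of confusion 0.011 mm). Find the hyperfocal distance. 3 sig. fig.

26.0 m

Hyperfocal distance H = f²/(N·c) + f = 45²/(7.1 × 0.011) + 45 = 2025/0.0781 + 45 ≈ 25973.3 mm ≈ 26.0 m.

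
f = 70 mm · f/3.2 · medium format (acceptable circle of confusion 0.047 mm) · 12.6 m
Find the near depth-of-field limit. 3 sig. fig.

Hyperfocal distance H = f²/(N·c) + f = 70²/(3.2 × 0.047) + 70 = 4900/0.1504 + 70 ≈ 32649.8 mm ≈ 32.65 m.
Near limit Dn = s·(H − f)/(H + s − 2f) = 12600 × (32649.8 − 70) / (32649.8 + 12600 − 2 × 70) = 12600 × 32579.8 / 45109.8 ≈ 9100.1 mm ≈ 9.10 m.

9.10 m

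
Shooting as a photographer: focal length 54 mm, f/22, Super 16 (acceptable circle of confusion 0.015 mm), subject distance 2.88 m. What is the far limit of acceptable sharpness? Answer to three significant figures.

4.23 m

Hyperfocal distance H = f²/(N·c) + f = 54²/(22 × 0.015) + 54 = 2916/0.33 + 54 ≈ 8890.4 mm ≈ 8.890 m.
Far limit Df = s·(H − f)/(H − s) = 2880 × (8890.4 − 54) / (8890.4 − 2880) = 2880 × 8836.4 / 6010.4 ≈ 4234.1 mm ≈ 4.23 m.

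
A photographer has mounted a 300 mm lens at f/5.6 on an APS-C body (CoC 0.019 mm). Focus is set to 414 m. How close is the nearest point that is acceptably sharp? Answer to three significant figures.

Hyperfocal distance H = f²/(N·c) + f = 300²/(5.6 × 0.019) + 300 = 90000/0.1064 + 300 ≈ 846164.7 mm ≈ 846.2 m.
Near limit Dn = s·(H − f)/(H + s − 2f) = 414000 × (846164.7 − 300) / (846164.7 + 414000 − 2 × 300) = 414000 × 845864.7 / 1259564.7 ≈ 278023 mm ≈ 278 m.

278 m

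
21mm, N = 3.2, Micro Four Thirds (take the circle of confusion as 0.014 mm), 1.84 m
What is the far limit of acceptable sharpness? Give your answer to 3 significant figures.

Hyperfocal distance H = f²/(N·c) + f = 21²/(3.2 × 0.014) + 21 = 441/0.0448 + 21 ≈ 9864.7 mm ≈ 9.865 m.
Far limit Df = s·(H − f)/(H − s) = 1840 × (9864.7 − 21) / (9864.7 − 1840) = 1840 × 9843.7 / 8024.7 ≈ 2257.1 mm ≈ 2.26 m.

2.26 m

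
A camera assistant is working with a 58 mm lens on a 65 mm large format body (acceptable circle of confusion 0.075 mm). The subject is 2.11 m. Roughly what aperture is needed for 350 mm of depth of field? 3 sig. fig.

Write h = H − f = f²/(N·c). The thin-lens limits are Dn = s·h/(h + (s−f)) and Df = s·h/(h − (s−f)), so DoF = Df − Dn = 2·s·(s−f)·h / (h² − (s−f)²).
That is a quadratic in h: DoF·h² − 2·s·(s−f)·h − DoF·(s−f)² = 0 ⇒ h = (s−f)·(s + √(s² + DoF²)) / DoF = 2052 × (2110 + √(2110² + 350²)) / 350 = 2052 × (2110 + 2138.83) / 350 ≈ 24910 mm.
Then N = f²/(c·h) = 58² / (0.075 × 24910) = 3364 / 1868.3 ≈ 1.80.

f/1.80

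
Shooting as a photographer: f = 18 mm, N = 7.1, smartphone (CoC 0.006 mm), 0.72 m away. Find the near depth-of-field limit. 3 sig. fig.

0.659 m

Hyperfocal distance H = f²/(N·c) + f = 18²/(7.1 × 0.006) + 18 = 324/0.0426 + 18 ≈ 7623.6 mm ≈ 7.624 m.
Near limit Dn = s·(H − f)/(H + s − 2f) = 720 × (7623.6 − 18) / (7623.6 + 720 − 2 × 18) = 720 × 7605.6 / 8307.6 ≈ 659.16 mm ≈ 0.659 m.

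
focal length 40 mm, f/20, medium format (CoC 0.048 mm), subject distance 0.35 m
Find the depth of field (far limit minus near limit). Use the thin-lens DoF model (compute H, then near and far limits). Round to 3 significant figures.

Hyperfocal distance H = f²/(N·c) + f = 40²/(20 × 0.048) + 40 = 1600/0.96 + 40 ≈ 1706.7 mm ≈ 1.707 m.
Near limit Dn = s·(H − f)/(H + s − 2f) = 350 × (1706.7 − 40) / (1706.7 + 350 − 2 × 40) = 350 × 1666.7 / 1976.7 ≈ 295.11 mm.
Far limit Df = s·(H − f)/(H − s) = 350 × (1706.7 − 40) / (1706.7 − 350) = 350 × 1666.7 / 1356.7 ≈ 429.98 mm.
Depth of field = Df − Dn = 429.98 − 295.11 ≈ 134.87 mm.

135 mm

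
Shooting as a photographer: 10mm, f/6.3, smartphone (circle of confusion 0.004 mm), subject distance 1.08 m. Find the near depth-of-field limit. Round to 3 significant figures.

Hyperfocal distance H = f²/(N·c) + f = 10²/(6.3 × 0.004) + 10 = 100/0.0252 + 10 ≈ 3978.3 mm ≈ 3.978 m.
Near limit Dn = s·(H − f)/(H + s − 2f) = 1080 × (3978.3 − 10) / (3978.3 + 1080 − 2 × 10) = 1080 × 3968.3 / 5038.3 ≈ 850.63 mm ≈ 0.851 m.

0.851 m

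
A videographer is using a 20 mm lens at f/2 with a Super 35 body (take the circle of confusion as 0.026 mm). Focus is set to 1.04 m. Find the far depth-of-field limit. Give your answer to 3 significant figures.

Hyperfocal distance H = f²/(N·c) + f = 20²/(2 × 0.026) + 20 = 400/0.052 + 20 ≈ 7712.3 mm ≈ 7.712 m.
Far limit Df = s·(H − f)/(H − s) = 1040 × (7712.3 − 20) / (7712.3 − 1040) = 1040 × 7692.3 / 6672.3 ≈ 1199.0 mm ≈ 1.20 m.

1.20 m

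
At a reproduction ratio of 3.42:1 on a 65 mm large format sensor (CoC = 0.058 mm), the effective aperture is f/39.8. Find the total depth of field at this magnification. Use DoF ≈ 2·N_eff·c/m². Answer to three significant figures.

At magnification m, DoF ≈ 2·N_eff·c/m² = 2 × 39.8 × 0.058 / 3.42² = 4.617 / 11.7 ≈ 0.395 mm.

0.395 mm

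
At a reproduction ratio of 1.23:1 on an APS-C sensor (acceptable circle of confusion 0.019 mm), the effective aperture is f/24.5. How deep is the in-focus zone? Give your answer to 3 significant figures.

0.615 mm

At magnification m, DoF ≈ 2·N_eff·c/m² = 2 × 24.5 × 0.019 / 1.23² = 0.931 / 1.513 ≈ 0.615 mm.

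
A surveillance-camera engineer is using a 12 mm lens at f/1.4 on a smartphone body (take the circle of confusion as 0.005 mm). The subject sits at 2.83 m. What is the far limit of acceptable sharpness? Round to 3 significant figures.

Hyperfocal distance H = f²/(N·c) + f = 12²/(1.4 × 0.005) + 12 = 144/0.007 + 12 ≈ 20583.4 mm ≈ 20.58 m.
Far limit Df = s·(H − f)/(H − s) = 2830 × (20583.4 − 12) / (20583.4 − 2830) = 2830 × 20571.4 / 17753.4 ≈ 3279.2 mm ≈ 3.28 m.

3.28 m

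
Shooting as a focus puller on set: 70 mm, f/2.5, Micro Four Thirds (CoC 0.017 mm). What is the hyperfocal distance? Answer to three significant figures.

Hyperfocal distance H = f²/(N·c) + f = 70²/(2.5 × 0.017) + 70 = 4900/0.0425 + 70 ≈ 115364.1 mm ≈ 115 m.

115 m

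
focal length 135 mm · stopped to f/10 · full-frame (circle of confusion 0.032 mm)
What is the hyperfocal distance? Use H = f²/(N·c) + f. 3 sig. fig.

Hyperfocal distance H = f²/(N·c) + f = 135²/(10 × 0.032) + 135 = 18225/0.32 + 135 ≈ 57088.1 mm ≈ 57.1 m.

57.1 m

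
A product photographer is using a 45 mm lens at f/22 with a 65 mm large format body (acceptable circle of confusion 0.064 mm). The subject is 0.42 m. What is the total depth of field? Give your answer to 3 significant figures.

Hyperfocal distance H = f²/(N·c) + f = 45²/(22 × 0.064) + 45 = 2025/1.408 + 45 ≈ 1483.2 mm ≈ 1.483 m.
Near limit Dn = s·(H − f)/(H + s − 2f) = 420 × (1483.2 − 45) / (1483.2 + 420 − 2 × 45) = 420 × 1438.2 / 1813.2 ≈ 333.14 mm.
Far limit Df = s·(H − f)/(H − s) = 420 × (1483.2 − 45) / (1483.2 − 420) = 420 × 1438.2 / 1063.2 ≈ 568.14 mm.
Depth of field = Df − Dn = 568.14 − 333.14 ≈ 235.00 mm.

235 mm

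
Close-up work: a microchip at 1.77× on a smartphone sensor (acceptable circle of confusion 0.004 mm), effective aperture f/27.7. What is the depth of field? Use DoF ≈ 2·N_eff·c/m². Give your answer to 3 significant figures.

0.0707 mm

At magnification m, DoF ≈ 2·N_eff·c/m² = 2 × 27.7 × 0.004 / 1.77² = 0.2216 / 3.133 ≈ 0.0707 mm.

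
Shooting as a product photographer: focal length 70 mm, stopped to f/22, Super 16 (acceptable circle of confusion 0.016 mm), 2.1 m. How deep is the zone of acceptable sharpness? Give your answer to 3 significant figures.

0.626 m

Hyperfocal distance H = f²/(N·c) + f = 70²/(22 × 0.016) + 70 = 4900/0.352 + 70 ≈ 13990.5 mm ≈ 13.99 m.
Near limit Dn = s·(H − f)/(H + s − 2f) = 2100 × (13990.5 − 70) / (13990.5 + 2100 − 2 × 70) = 2100 × 13920.5 / 15950.5 ≈ 1832.73 mm.
Far limit Df = s·(H − f)/(H − s) = 2100 × (13990.5 − 70) / (13990.5 − 2100) = 2100 × 13920.5 / 11890.5 ≈ 2458.52 mm.
Depth of field = Df − Dn = 2458.52 − 1832.73 ≈ 625.79 mm ≈ 0.626 m.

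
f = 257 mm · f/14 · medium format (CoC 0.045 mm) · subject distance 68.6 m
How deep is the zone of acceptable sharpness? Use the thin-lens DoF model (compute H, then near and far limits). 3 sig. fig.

Hyperfocal distance H = f²/(N·c) + f = 257²/(14 × 0.045) + 257 = 66049/0.63 + 257 ≈ 105096.7 mm ≈ 105.1 m.
Near limit Dn = s·(H − f)/(H + s − 2f) = 68600 × (105096.7 − 257) / (105096.7 + 68600 − 2 × 257) = 68600 × 104839.7 / 173182.7 ≈ 41528 mm.
Far limit Df = s·(H − f)/(H − s) = 68600 × (105096.7 − 257) / (105096.7 − 68600) = 68600 × 104839.7 / 36496.7 ≈ 197059 mm.
Depth of field = Df − Dn = 197059 − 41528 ≈ 155531 mm ≈ 156 m.

156 m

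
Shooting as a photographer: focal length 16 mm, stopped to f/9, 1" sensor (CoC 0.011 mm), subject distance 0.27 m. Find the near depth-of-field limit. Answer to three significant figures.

Hyperfocal distance H = f²/(N·c) + f = 16²/(9 × 0.011) + 16 = 256/0.099 + 16 ≈ 2601.9 mm ≈ 2.602 m.
Near limit Dn = s·(H − f)/(H + s − 2f) = 270 × (2601.9 − 16) / (2601.9 + 270 − 2 × 16) = 270 × 2585.9 / 2839.9 ≈ 245.85 mm.

246 mm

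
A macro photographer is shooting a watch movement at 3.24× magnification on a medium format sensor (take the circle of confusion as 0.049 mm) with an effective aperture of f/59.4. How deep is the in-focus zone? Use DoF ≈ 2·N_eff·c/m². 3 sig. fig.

0.555 mm

At magnification m, DoF ≈ 2·N_eff·c/m² = 2 × 59.4 × 0.049 / 3.24² = 5.821 / 10.5 ≈ 0.555 mm.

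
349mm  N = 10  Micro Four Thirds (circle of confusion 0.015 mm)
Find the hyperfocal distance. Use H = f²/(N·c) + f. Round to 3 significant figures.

812 m

Hyperfocal distance H = f²/(N·c) + f = 349²/(10 × 0.015) + 349 = 121801/0.15 + 349 ≈ 812355.7 mm ≈ 812 m.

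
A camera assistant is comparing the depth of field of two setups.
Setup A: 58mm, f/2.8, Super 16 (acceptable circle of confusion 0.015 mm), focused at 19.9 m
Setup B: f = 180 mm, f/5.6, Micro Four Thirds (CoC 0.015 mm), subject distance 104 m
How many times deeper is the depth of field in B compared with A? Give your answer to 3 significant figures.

5.75

Setup A: H = 58²/(2.8×0.015) + 58 ≈ 80153.2 mm; DoF = Df − Dn = 26453 − 15949 ≈ 10504 mm.
Setup B: H = 180²/(5.6×0.015) + 180 ≈ 385894.3 mm; DoF = Df − Dn = 142303 − 81944 ≈ 60359 mm.
Ratio = 60359 / 10504 ≈ 5.75.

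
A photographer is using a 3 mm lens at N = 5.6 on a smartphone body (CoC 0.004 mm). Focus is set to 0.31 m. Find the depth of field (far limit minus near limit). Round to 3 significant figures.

Hyperfocal distance H = f²/(N·c) + f = 3²/(5.6 × 0.004) + 3 = 9/0.0224 + 3 ≈ 404.8 mm ≈ 0.405 m.
Near limit Dn = s·(H − f)/(H + s − 2f) = 310 × (404.8 − 3) / (404.8 + 310 − 2 × 3) = 310 × 401.8 / 708.8 ≈ 175.7 mm.
Far limit Df = s·(H − f)/(H − s) = 310 × (404.8 − 3) / (404.8 − 310) = 310 × 401.8 / 94.8 ≈ 1314.1 mm.
Depth of field = Df − Dn = 1314.1 − 175.7 ≈ 1138.4 mm ≈ 1.14 m.

1.14 m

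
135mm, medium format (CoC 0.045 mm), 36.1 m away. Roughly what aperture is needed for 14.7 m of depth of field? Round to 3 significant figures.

Write h = H − f = f²/(N·c). The thin-lens limits are Dn = s·h/(h + (s−f)) and Df = s·h/(h − (s−f)), so DoF = Df − Dn = 2·s·(s−f)·h / (h² − (s−f)²).
That is a quadratic in h: DoF·h² − 2·s·(s−f)·h − DoF·(s−f)² = 0 ⇒ h = (s−f)·(s + √(s² + DoF²)) / DoF = 35965 × (36100 + √(36100² + 14700²)) / 14700 = 35965 × (36100 + 38978.2) / 14700 ≈ 183686 mm.
Then N = f²/(c·h) = 135² / (0.045 × 183686) = 18225 / 8265.9 ≈ 2.20.

f/2.20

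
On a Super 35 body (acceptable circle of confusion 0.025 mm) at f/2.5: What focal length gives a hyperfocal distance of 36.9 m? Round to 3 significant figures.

48.0 mm

From H = f²/(N·c) + f, with f ≪ H: f ≈ √(H·N·c) = √(36900 × 2.5 × 0.025) = √2306.2 ≈ 48.02 mm.
The +f correction barely moves this — solving exactly, f² + N·c·f − N·c·H = 0 ⇒ f = (−N·c + √((N·c)² + 4·N·c·H))/2 = (−0.0625 + √9225.0)/2 ≈ 47.992 mm, so f ≈ 48.0 mm.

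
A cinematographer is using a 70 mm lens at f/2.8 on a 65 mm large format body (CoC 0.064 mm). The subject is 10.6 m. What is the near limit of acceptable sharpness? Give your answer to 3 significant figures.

Hyperfocal distance H = f²/(N·c) + f = 70²/(2.8 × 0.064) + 70 = 4900/0.1792 + 70 ≈ 27413.8 mm ≈ 27.41 m.
Near limit Dn = s·(H − f)/(H + s − 2f) = 10600 × (27413.8 − 70) / (27413.8 + 10600 − 2 × 70) = 10600 × 27343.8 / 37873.8 ≈ 7652.9 mm ≈ 7.65 m.

7.65 m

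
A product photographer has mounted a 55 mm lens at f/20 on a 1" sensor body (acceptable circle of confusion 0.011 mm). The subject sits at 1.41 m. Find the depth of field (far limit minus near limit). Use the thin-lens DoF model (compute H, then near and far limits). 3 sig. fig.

281 mm

Hyperfocal distance H = f²/(N·c) + f = 55²/(20 × 0.011) + 55 = 3025/0.22 + 55 ≈ 13805.0 mm ≈ 13.81 m.
Near limit Dn = s·(H − f)/(H + s − 2f) = 1410 × (13805.0 − 55) / (13805.0 + 1410 − 2 × 55) = 1410 × 13750.0 / 15105.0 ≈ 1283.52 mm.
Far limit Df = s·(H − f)/(H − s) = 1410 × (13805.0 − 55) / (13805.0 − 1410) = 1410 × 13750.0 / 12395.0 ≈ 1564.14 mm.
Depth of field = Df − Dn = 1564.14 − 1283.52 ≈ 280.62 mm.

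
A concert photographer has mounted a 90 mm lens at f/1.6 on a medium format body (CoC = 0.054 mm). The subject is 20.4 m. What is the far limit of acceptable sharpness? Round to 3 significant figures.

Hyperfocal distance H = f²/(N·c) + f = 90²/(1.6 × 0.054) + 90 = 8100/0.0864 + 90 ≈ 93840.0 mm ≈ 93.84 m.
Far limit Df = s·(H − f)/(H − s) = 20400 × (93840.0 − 90) / (93840.0 − 20400) = 20400 × 93750.0 / 73440.0 ≈ 26042 mm ≈ 26.0 m.

26.0 m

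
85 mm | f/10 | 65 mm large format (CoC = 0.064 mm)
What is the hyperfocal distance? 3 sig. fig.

Hyperfocal distance H = f²/(N·c) + f = 85²/(10 × 0.064) + 85 = 7225/0.64 + 85 ≈ 11374.1 mm ≈ 11.4 m.

11.4 m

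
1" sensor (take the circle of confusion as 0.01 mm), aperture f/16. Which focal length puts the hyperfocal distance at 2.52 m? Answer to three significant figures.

20.0 mm

From H = f²/(N·c) + f, with f ≪ H: f ≈ √(H·N·c) = √(2520 × 16 × 0.01) = √403.20 ≈ 20.08 mm.
Exact: f² + N·c·f − N·c·H = 0 ⇒ f = (−N·c + √((N·c)² + 4·N·c·H))/2 = (−0.16 + √1612.8)/2 ≈ 20.000 mm ≈ 20.0 mm.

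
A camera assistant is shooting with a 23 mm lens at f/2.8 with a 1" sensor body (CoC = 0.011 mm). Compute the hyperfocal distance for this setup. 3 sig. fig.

Hyperfocal distance H = f²/(N·c) + f = 23²/(2.8 × 0.011) + 23 = 529/0.0308 + 23 ≈ 17198.3 mm ≈ 17.2 m.

17.2 m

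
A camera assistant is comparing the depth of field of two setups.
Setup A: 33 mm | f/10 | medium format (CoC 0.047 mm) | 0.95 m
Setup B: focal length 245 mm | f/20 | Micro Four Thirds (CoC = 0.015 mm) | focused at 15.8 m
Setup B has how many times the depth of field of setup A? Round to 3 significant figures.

Setup A: H = 33²/(10×0.047) + 33 ≈ 2350.0 mm; DoF = Df − Dn = 1572.24 − 680.63 ≈ 891.61 mm.
Setup B: H = 245²/(20×0.015) + 245 ≈ 200328.3 mm; DoF = Df − Dn = 17131.9 − 14660.3 ≈ 2471.6 mm.
Ratio = 2471.6 / 891.61 ≈ 2.77.

2.77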